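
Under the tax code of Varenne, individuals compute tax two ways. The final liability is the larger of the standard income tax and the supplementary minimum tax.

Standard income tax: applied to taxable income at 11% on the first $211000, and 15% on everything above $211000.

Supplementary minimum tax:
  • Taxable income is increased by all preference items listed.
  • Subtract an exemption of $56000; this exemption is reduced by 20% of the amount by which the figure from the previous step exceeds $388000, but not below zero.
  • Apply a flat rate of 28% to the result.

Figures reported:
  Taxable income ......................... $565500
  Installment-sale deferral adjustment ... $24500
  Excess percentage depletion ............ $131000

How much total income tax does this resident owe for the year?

Supplementary minimum tax:
  Adjusted income: $565500 + $24500 + $131000 = $721000
  Exemption: 20% × ($721000 − $388000) = $66600 ≥ $56000, so the exemption is fully phased out
  Base: $721000 − $0 = $721000
  $721000 × 28% = $201880

Standard income tax:
  $211000 × 11% = $23210
  $354500 × 15% = $53175
  → $76385

$201880 > $76385, so the supplementary minimum tax is the binding amount.

$201880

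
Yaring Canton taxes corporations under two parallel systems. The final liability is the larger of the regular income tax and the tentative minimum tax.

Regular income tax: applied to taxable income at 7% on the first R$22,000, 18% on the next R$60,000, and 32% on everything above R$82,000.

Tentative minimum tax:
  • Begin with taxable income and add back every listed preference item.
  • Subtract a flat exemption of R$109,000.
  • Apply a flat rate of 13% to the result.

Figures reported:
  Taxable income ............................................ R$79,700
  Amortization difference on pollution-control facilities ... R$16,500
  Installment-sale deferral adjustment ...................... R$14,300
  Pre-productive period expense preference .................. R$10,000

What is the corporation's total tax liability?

R$11,926

Tentative minimum tax:
  Adjusted income: R$79,700 + R$16,500 + R$14,300 + R$10,000 = R$120,500
  Less exemption R$109,000 → base R$11,500
  R$11,500 × 13% = R$1,495

Regular income tax:
  R$22,000 × 7% = R$1,540
  R$57,700 × 18% = R$10,386
  → R$11,926

R$11,926 > R$1,495, so the regular income tax governs.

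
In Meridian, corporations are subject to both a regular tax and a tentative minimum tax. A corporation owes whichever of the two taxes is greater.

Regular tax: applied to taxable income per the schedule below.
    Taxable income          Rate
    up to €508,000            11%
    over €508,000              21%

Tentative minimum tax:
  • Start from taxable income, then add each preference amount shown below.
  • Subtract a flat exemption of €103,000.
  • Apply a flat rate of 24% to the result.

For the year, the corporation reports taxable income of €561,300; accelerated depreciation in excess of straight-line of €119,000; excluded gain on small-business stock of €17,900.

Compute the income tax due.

Tentative minimum tax:
  Adjusted income: €561,300 + €119,000 + €17,900 = €698,200
  Less exemption €103,000 → base €595,200
  €595,200 × 24% = €142,848

Regular tax:
  €508,000 × 11% = €55,880
  €53,300 × 21% = €11,193
  → €67,073

€142,848 > €67,073, so the tentative minimum tax is the binding amount.

€142,848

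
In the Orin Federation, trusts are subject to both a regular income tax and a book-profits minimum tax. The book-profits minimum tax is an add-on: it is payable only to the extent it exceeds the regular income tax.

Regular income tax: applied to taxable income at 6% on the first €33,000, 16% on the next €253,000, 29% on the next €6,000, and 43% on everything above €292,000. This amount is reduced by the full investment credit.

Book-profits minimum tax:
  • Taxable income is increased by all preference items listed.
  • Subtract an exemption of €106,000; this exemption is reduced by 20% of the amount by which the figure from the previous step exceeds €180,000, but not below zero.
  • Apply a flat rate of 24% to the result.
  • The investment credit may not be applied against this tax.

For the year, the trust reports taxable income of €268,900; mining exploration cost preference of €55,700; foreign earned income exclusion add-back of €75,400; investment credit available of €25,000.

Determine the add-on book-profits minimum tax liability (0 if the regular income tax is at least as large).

Book-profits minimum tax:
  Adjusted income: €268,900 + €55,700 + €75,400 = €400,000
  Exemption: €106,000 − 20% × (€400,000 − €180,000) = €106,000 − €44,000 = €62,000
  Base: €400,000 − €62,000 = €338,000
  €338,000 × 24% = €81,120

Regular income tax:
  €33,000 × 6% = €1,980
  €235,900 × 16% = €37,744
  → €39,724
  Less investment credit €25,000 → €14,724

Excess of book-profits minimum tax over regular income tax: €81,120 − €14,724 = €66,396.

€66,396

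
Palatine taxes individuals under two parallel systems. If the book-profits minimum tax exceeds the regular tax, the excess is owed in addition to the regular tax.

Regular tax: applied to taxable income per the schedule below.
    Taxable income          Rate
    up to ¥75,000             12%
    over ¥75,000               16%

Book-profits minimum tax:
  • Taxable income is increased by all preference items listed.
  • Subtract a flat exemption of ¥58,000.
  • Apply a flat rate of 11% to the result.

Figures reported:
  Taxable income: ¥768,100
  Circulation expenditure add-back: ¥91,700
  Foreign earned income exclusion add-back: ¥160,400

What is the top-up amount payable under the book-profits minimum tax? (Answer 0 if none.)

Book-profits minimum tax:
  Adjusted income: ¥768,100 + ¥91,700 + ¥160,400 = ¥1,020,200
  Less exemption ¥58,000 → base ¥962,200
  ¥962,200 × 11% = ¥105,842

Regular tax:
  ¥75,000 × 12% = ¥9,000
  ¥693,100 × 16% = ¥110,896
  → ¥119,896

¥105,842 ≤ ¥119,896, so no add-on is due.

¥0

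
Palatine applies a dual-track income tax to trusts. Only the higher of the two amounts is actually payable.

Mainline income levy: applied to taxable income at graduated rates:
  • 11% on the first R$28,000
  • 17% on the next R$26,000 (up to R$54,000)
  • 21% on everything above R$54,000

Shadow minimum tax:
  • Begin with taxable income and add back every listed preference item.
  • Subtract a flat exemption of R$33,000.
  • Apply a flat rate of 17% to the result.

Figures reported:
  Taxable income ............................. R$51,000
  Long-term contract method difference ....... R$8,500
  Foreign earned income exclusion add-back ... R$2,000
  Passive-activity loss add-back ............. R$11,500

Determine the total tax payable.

R$6,990

Mainline income levy:
  R$28,000 × 11% = R$3,080
  R$23,000 × 17% = R$3,910
  → R$6,990

Shadow minimum tax:
  Adjusted income: R$51,000 + R$8,500 + R$2,000 + R$11,500 = R$73,000
  Less exemption R$33,000 → base R$40,000
  R$40,000 × 17% = R$6,800

R$6,990 > R$6,800, so the mainline income levy governs.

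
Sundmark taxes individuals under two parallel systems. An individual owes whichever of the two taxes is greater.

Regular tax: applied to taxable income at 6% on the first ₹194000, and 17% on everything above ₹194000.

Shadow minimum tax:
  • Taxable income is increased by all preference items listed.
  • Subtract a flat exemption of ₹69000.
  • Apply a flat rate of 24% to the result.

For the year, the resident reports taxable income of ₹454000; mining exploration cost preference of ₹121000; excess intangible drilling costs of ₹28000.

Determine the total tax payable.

Regular tax:
  ₹194000 × 6% = ₹11640
  ₹260000 × 17% = ₹44200
  → ₹55840

Shadow minimum tax:
  Adjusted income: ₹454000 + ₹121000 + ₹28000 = ₹603000
  Less exemption ₹69000 → base ₹534000
  ₹534000 × 24% = ₹128160

₹128160 > ₹55840, so the shadow minimum tax is the binding amount.

₹128160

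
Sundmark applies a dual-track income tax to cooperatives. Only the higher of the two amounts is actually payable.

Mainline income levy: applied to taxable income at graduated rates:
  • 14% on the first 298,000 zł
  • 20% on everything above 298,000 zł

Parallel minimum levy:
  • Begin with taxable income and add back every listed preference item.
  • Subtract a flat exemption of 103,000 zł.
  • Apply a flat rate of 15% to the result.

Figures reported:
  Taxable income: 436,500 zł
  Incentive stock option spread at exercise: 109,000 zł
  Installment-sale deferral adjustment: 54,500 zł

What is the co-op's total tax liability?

Mainline income levy:
  298,000 zł × 14% = 41,720 zł
  138,500 zł × 20% = 27,700 zł
  → 69,420 zł

Parallel minimum levy:
  Adjusted income: 436,500 zł + 109,000 zł + 54,500 zł = 600,000 zł
  Less exemption 103,000 zł → base 497,000 zł
  497,000 zł × 15% = 74,550 zł

74,550 zł > 69,420 zł, so the parallel minimum levy is the binding amount.

74,550 zł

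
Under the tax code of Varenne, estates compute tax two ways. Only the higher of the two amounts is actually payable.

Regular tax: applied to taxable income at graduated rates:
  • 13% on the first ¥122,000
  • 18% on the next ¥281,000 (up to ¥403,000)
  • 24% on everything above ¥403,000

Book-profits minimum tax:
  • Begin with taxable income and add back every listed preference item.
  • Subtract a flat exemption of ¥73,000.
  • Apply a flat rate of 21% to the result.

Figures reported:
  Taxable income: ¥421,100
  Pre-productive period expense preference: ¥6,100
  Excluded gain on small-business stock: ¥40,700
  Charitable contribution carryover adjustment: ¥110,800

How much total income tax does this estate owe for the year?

¥106,197

Regular tax:
  ¥122,000 × 13% = ¥15,860
  ¥281,000 × 18% = ¥50,580
  ¥18,100 × 24% = ¥4,344
  → ¥70,784

Book-profits minimum tax:
  Adjusted income: ¥421,100 + ¥6,100 + ¥40,700 + ¥110,800 = ¥578,700
  Less exemption ¥73,000 → base ¥505,700
  ¥505,700 × 21% = ¥106,197

¥106,197 > ¥70,784, so the book-profits minimum tax is the binding amount.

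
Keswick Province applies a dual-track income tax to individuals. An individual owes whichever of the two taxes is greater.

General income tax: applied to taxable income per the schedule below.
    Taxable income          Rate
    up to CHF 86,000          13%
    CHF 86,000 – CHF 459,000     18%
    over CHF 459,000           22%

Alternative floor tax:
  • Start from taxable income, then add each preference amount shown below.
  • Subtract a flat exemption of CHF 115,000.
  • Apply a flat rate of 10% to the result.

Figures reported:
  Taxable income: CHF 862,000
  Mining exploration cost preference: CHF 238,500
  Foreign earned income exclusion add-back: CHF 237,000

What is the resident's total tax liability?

CHF 166,980

Alternative floor tax:
  Adjusted income: CHF 862,000 + CHF 238,500 + CHF 237,000 = CHF 1,337,500
  Less exemption CHF 115,000 → base CHF 1,222,500
  CHF 1,222,500 × 10% = CHF 122,250

General income tax:
  CHF 86,000 × 13% = CHF 11,180
  CHF 373,000 × 18% = CHF 67,140
  CHF 403,000 × 22% = CHF 88,660
  → CHF 166,980

CHF 166,980 > CHF 122,250, so the general income tax governs.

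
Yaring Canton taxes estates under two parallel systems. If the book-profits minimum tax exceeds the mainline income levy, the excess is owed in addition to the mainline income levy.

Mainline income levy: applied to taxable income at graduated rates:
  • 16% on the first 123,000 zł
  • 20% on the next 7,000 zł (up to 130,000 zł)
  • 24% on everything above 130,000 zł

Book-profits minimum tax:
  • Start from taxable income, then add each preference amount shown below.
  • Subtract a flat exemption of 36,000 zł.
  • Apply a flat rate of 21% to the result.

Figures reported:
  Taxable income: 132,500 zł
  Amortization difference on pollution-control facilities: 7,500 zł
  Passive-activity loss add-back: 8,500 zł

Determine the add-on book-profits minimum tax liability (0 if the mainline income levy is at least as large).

Mainline income levy:
  123,000 zł × 16% = 19,680 zł
  7,000 zł × 20% = 1,400 zł
  2,500 zł × 24% = 600 zł
  → 21,680 zł

Book-profits minimum tax:
  Adjusted income: 132,500 zł + 7,500 zł + 8,500 zł = 148,500 zł
  Less exemption 36,000 zł → base 112,500 zł
  112,500 zł × 21% = 23,625 zł

Excess of book-profits minimum tax over mainline income levy: 23,625 zł − 21,680 zł = 1,945 zł.

1,945 zł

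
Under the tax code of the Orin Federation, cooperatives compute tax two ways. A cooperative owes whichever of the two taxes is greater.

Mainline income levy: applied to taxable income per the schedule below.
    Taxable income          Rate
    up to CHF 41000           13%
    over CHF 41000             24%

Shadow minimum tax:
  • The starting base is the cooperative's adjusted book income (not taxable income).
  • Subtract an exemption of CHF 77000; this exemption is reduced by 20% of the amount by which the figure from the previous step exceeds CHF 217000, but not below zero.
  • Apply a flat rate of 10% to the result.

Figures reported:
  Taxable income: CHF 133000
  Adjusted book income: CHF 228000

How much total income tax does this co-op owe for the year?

CHF 27410

Shadow minimum tax:
  Base (adjusted book income): CHF 228000
  Exemption: CHF 77000 − 20% × (CHF 228000 − CHF 217000) = CHF 77000 − CHF 2200 = CHF 74800
  Base: CHF 228000 − CHF 74800 = CHF 153200
  CHF 153200 × 10% = CHF 15320

Mainline income levy:
  CHF 41000 × 13% = CHF 5330
  CHF 92000 × 24% = CHF 22080
  → CHF 27410

CHF 27410 > CHF 15320, so the mainline income levy governs.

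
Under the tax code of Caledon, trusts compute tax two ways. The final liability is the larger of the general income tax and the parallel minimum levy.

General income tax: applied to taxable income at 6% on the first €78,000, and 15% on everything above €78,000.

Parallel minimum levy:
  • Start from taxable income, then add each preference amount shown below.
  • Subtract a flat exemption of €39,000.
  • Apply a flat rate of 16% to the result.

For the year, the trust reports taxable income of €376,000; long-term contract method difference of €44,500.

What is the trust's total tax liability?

General income tax:
  €78,000 × 6% = €4,680
  €298,000 × 15% = €44,700
  → €49,380

Parallel minimum levy:
  Adjusted income: €376,000 + €44,500 = €420,500
  Less exemption €39,000 → base €381,500
  €381,500 × 16% = €61,040

€61,040 > €49,380, so the parallel minimum levy is the binding amount.

€61,040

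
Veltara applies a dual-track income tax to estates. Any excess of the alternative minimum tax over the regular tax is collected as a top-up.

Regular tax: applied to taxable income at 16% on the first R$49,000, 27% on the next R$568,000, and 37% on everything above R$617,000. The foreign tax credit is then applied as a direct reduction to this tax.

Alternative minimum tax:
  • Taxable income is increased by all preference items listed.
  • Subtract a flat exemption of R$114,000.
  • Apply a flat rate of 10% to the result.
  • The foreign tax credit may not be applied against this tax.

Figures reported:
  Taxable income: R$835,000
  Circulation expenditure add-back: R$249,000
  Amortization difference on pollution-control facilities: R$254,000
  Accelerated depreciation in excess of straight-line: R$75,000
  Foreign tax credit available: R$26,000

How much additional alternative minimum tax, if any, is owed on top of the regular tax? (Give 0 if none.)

R$0

Alternative minimum tax:
  Adjusted income: R$835,000 + R$249,000 + R$254,000 + R$75,000 = R$1,413,000
  Less exemption R$114,000 → base R$1,299,000
  R$1,299,000 × 10% = R$129,900

Regular tax:
  R$49,000 × 16% = R$7,840
  R$568,000 × 27% = R$153,360
  R$218,000 × 37% = R$80,660
  → R$241,860
  Less foreign tax credit R$26,000 → R$215,860

R$129,900 ≤ R$215,860, so no add-on is due.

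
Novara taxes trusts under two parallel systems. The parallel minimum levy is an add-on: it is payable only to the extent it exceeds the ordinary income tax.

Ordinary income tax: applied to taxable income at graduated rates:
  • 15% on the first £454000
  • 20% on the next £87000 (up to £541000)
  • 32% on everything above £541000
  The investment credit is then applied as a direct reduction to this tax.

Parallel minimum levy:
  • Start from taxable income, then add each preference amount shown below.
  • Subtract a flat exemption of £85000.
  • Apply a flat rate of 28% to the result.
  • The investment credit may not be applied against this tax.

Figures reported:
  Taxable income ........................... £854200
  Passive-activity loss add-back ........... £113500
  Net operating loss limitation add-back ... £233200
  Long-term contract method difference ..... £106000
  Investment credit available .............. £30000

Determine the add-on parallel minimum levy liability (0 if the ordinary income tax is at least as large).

£186408

Ordinary income tax:
  £454000 × 15% = £68100
  £87000 × 20% = £17400
  £313200 × 32% = £100224
  → £185724
  Less investment credit £30000 → £155724

Parallel minimum levy:
  Adjusted income: £854200 + £113500 + £233200 + £106000 = £1306900
  Less exemption £85000 → base £1221900
  £1221900 × 28% = £342132

Excess of parallel minimum levy over ordinary income tax: £342132 − £155724 = £186408.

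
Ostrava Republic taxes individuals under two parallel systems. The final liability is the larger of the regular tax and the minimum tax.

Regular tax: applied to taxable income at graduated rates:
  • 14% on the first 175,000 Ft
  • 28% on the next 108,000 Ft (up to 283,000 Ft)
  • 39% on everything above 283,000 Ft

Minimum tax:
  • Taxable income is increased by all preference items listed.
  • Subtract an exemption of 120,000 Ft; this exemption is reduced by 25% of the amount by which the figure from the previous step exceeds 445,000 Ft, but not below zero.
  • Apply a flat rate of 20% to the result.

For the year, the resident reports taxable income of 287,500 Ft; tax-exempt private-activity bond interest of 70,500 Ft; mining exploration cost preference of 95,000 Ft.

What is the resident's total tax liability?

67,000 Ft

Minimum tax:
  Adjusted income: 287,500 Ft + 70,500 Ft + 95,000 Ft = 453,000 Ft
  Exemption: 120,000 Ft − 25% × (453,000 Ft − 445,000 Ft) = 120,000 Ft − 2,000 Ft = 118,000 Ft
  Base: 453,000 Ft − 118,000 Ft = 335,000 Ft
  335,000 Ft × 20% = 67,000 Ft

Regular tax:
  175,000 Ft × 14% = 24,500 Ft
  108,000 Ft × 28% = 30,240 Ft
  4,500 Ft × 39% = 1,755 Ft
  → 56,495 Ft

67,000 Ft > 56,495 Ft, so the minimum tax is the binding amount.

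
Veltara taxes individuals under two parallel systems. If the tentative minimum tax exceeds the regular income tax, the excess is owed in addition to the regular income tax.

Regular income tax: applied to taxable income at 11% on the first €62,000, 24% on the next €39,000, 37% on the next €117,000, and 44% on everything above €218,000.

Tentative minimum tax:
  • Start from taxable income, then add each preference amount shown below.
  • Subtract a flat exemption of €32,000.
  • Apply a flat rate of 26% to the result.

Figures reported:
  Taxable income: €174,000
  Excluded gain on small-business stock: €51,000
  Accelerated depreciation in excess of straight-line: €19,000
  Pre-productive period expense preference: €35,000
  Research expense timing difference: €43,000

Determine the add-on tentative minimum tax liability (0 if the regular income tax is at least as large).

Regular income tax:
  €62,000 × 11% = €6,820
  €39,000 × 24% = €9,360
  €73,000 × 37% = €27,010
  → €43,190

Tentative minimum tax:
  Adjusted income: €174,000 + €51,000 + €19,000 + €35,000 + €43,000 = €322,000
  Less exemption €32,000 → base €290,000
  €290,000 × 26% = €75,400

Excess of tentative minimum tax over regular income tax: €75,400 − €43,190 = €32,210.

€32,210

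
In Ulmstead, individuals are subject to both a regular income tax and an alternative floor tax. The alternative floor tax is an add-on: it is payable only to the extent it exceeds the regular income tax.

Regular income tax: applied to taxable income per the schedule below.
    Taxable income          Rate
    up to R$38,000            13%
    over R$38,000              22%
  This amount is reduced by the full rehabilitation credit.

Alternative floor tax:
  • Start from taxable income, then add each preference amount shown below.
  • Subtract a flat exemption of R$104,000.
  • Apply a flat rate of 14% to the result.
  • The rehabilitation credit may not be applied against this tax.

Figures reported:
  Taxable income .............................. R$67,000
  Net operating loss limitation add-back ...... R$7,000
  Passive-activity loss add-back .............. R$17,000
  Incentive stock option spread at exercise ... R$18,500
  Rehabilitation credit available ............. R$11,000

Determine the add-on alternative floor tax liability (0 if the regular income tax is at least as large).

R$450

Alternative floor tax:
  Adjusted income: R$67,000 + R$7,000 + R$17,000 + R$18,500 = R$109,500
  Less exemption R$104,000 → base R$5,500
  R$5,500 × 14% = R$770

Regular income tax:
  R$38,000 × 13% = R$4,940
  R$29,000 × 22% = R$6,380
  → R$11,320
  Less rehabilitation credit R$11,000 → R$320

Excess of alternative floor tax over regular income tax: R$770 − R$320 = R$450.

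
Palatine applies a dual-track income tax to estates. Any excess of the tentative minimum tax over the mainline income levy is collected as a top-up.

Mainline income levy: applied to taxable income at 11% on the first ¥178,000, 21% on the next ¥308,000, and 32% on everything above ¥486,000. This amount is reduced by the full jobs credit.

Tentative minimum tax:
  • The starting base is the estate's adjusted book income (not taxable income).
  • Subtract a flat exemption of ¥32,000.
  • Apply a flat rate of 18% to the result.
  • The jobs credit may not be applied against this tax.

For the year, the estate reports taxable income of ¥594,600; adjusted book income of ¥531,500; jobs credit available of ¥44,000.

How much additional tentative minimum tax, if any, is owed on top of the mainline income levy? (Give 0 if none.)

Tentative minimum tax:
  Base (adjusted book income): ¥531,500
  Less exemption ¥32,000 → base ¥499,500
  ¥499,500 × 18% = ¥89,910

Mainline income levy:
  ¥178,000 × 11% = ¥19,580
  ¥308,000 × 21% = ¥64,680
  ¥108,600 × 32% = ¥34,752
  → ¥119,012
  Less jobs credit ¥44,000 → ¥75,012

Excess of tentative minimum tax over mainline income levy: ¥89,910 − ¥75,012 = ¥14,898.

¥14,898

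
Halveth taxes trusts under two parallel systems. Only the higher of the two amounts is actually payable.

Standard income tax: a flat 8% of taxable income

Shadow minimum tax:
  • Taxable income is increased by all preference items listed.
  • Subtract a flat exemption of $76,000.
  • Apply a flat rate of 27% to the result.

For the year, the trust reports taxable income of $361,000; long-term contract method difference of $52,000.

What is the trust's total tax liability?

$90,990

Standard income tax:
  $361,000 × 8% = $28,880

Shadow minimum tax:
  Adjusted income: $361,000 + $52,000 = $413,000
  Less exemption $76,000 → base $337,000
  $337,000 × 27% = $90,990

$90,990 > $28,880, so the shadow minimum tax is the binding amount.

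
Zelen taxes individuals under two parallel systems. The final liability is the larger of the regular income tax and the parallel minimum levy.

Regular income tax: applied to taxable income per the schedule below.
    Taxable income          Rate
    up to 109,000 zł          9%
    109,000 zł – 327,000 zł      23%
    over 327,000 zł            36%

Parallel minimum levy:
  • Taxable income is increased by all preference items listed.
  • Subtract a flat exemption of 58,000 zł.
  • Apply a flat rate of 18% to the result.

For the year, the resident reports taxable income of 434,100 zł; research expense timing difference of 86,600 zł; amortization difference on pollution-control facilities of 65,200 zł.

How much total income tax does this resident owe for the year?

Parallel minimum levy:
  Adjusted income: 434,100 zł + 86,600 zł + 65,200 zł = 585,900 zł
  Less exemption 58,000 zł → base 527,900 zł
  527,900 zł × 18% = 95,022 zł

Regular income tax:
  109,000 zł × 9% = 9,810 zł
  218,000 zł × 23% = 50,140 zł
  107,100 zł × 36% = 38,556 zł
  → 98,506 zł

98,506 zł > 95,022 zł, so the regular income tax governs.

98,506 zł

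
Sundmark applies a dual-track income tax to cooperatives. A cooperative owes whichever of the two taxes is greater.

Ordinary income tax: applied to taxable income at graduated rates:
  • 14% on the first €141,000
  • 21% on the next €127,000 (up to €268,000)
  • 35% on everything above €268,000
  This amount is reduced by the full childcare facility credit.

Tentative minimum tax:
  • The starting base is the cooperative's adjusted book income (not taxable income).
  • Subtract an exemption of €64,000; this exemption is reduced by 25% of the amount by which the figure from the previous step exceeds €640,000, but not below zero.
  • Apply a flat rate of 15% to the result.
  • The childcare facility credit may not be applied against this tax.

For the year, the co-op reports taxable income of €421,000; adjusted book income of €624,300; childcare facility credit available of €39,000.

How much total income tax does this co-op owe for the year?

Tentative minimum tax:
  Base (adjusted book income): €624,300
  Exemption: €624,300 ≤ €640,000, so full €64,000 applies
  Base: €624,300 − €64,000 = €560,300
  €560,300 × 15% = €84,045

Ordinary income tax:
  €141,000 × 14% = €19,740
  €127,000 × 21% = €26,670
  €153,000 × 35% = €53,550
  → €99,960
  Less childcare facility credit €39,000 → €60,960

€84,045 > €60,960, so the tentative minimum tax is the binding amount.

€84,045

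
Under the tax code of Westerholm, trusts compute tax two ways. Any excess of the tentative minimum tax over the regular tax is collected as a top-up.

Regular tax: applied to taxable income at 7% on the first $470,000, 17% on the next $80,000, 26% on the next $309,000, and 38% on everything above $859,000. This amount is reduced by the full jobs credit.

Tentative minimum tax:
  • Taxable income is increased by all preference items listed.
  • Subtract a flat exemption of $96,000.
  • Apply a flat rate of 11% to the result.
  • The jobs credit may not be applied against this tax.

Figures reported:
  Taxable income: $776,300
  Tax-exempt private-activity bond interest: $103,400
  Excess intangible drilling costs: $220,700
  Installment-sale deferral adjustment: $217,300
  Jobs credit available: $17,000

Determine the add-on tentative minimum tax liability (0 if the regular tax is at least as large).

$46,049

Regular tax:
  $470,000 × 7% = $32,900
  $80,000 × 17% = $13,600
  $226,300 × 26% = $58,838
  → $105,338
  Less jobs credit $17,000 → $88,338

Tentative minimum tax:
  Adjusted income: $776,300 + $103,400 + $220,700 + $217,300 = $1,317,700
  Less exemption $96,000 → base $1,221,700
  $1,221,700 × 11% = $134,387

Excess of tentative minimum tax over regular tax: $134,387 − $88,338 = $46,049.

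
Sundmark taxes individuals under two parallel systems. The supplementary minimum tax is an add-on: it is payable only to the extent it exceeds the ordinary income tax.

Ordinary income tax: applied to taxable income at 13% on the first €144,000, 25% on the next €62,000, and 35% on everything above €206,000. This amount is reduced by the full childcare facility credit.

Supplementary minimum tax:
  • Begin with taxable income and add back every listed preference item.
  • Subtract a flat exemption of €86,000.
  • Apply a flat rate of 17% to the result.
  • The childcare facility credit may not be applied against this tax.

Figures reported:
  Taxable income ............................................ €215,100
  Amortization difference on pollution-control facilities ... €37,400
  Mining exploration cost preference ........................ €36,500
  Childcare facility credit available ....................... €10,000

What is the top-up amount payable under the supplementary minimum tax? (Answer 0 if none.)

Ordinary income tax:
  €144,000 × 13% = €18,720
  €62,000 × 25% = €15,500
  €9,100 × 35% = €3,185
  → €37,405
  Less childcare facility credit €10,000 → €27,405

Supplementary minimum tax:
  Adjusted income: €215,100 + €37,400 + €36,500 = €289,000
  Less exemption €86,000 → base €203,000
  €203,000 × 17% = €34,510

Excess of supplementary minimum tax over ordinary income tax: €34,510 − €27,405 = €7,105.

€7,105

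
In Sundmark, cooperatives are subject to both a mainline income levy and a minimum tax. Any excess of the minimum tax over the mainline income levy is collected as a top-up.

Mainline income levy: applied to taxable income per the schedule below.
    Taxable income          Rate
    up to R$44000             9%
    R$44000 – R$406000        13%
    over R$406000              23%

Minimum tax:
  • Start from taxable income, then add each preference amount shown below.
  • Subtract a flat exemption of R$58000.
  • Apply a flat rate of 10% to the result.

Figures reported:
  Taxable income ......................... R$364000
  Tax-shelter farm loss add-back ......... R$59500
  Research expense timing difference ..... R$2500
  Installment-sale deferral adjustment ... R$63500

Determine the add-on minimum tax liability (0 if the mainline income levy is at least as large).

R$0

Mainline income levy:
  R$44000 × 9% = R$3960
  R$320000 × 13% = R$41600
  → R$45560

Minimum tax:
  Adjusted income: R$364000 + R$59500 + R$2500 + R$63500 = R$489500
  Less exemption R$58000 → base R$431500
  R$431500 × 10% = R$43150

R$43150 ≤ R$45560, so no add-on is due.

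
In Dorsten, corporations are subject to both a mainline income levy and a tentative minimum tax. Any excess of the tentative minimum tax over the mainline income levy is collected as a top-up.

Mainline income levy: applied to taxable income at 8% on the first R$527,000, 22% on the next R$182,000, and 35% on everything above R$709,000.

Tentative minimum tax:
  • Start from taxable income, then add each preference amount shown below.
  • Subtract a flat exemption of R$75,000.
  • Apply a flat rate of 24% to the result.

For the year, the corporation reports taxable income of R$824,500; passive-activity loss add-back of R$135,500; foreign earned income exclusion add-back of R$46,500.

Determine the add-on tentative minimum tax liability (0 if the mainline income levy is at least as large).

Mainline income levy:
  R$527,000 × 8% = R$42,160
  R$182,000 × 22% = R$40,040
  R$115,500 × 35% = R$40,425
  → R$122,625

Tentative minimum tax:
  Adjusted income: R$824,500 + R$135,500 + R$46,500 = R$1,006,500
  Less exemption R$75,000 → base R$931,500
  R$931,500 × 24% = R$223,560

Excess of tentative minimum tax over mainline income levy: R$223,560 − R$122,625 = R$100,935.

R$100,935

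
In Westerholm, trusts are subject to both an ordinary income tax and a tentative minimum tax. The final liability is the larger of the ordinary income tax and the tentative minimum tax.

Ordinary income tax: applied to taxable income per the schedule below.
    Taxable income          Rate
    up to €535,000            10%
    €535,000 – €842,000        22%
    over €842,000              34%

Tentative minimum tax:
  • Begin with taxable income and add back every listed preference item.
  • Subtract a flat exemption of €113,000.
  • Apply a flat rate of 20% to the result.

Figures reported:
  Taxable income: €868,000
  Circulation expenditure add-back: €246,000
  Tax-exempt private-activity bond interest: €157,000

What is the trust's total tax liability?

Ordinary income tax:
  €535,000 × 10% = €53,500
  €307,000 × 22% = €67,540
  €26,000 × 34% = €8,840
  → €129,880

Tentative minimum tax:
  Adjusted income: €868,000 + €246,000 + €157,000 = €1,271,000
  Less exemption €113,000 → base €1,158,000
  €1,158,000 × 20% = €231,600

€231,600 > €129,880, so the tentative minimum tax is the binding amount.

€231,600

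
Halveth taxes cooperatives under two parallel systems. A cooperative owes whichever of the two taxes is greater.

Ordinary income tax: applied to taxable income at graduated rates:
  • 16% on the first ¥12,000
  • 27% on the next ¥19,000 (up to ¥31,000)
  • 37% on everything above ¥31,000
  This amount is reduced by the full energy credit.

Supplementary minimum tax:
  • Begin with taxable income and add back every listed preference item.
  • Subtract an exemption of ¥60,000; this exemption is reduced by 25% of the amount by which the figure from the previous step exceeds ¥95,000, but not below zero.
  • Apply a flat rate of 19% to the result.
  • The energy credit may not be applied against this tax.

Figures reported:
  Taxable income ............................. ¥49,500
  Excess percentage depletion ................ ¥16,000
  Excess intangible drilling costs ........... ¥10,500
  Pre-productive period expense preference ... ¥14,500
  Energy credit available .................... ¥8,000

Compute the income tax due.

¥5,895

Ordinary income tax:
  ¥12,000 × 16% = ¥1,920
  ¥19,000 × 27% = ¥5,130
  ¥18,500 × 37% = ¥6,845
  → ¥13,895
  Less energy credit ¥8,000 → ¥5,895

Supplementary minimum tax:
  Adjusted income: ¥49,500 + ¥16,000 + ¥10,500 + ¥14,500 = ¥90,500
  Exemption: ¥90,500 ≤ ¥95,000, so full ¥60,000 applies
  Base: ¥90,500 − ¥60,000 = ¥30,500
  ¥30,500 × 19% = ¥5,795

¥5,895 > ¥5,795, so the ordinary income tax governs.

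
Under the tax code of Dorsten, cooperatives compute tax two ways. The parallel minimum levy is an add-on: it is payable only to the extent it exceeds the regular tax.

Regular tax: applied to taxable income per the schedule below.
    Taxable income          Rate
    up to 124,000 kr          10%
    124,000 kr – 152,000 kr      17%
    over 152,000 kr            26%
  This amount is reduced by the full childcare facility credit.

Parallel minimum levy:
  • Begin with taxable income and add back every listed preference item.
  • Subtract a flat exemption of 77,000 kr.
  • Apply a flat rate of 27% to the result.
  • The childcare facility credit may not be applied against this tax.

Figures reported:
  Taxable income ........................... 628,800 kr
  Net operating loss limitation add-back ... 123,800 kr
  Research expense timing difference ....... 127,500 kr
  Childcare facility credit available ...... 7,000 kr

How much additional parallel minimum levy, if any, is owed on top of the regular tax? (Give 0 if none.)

82,709 kr

Parallel minimum levy:
  Adjusted income: 628,800 kr + 123,800 kr + 127,500 kr = 880,100 kr
  Less exemption 77,000 kr → base 803,100 kr
  803,100 kr × 27% = 216,837 kr

Regular tax:
  124,000 kr × 10% = 12,400 kr
  28,000 kr × 17% = 4,760 kr
  476,800 kr × 26% = 123,968 kr
  → 141,128 kr
  Less childcare facility credit 7,000 kr → 134,128 kr

Excess of parallel minimum levy over regular tax: 216,837 kr − 134,128 kr = 82,709 kr.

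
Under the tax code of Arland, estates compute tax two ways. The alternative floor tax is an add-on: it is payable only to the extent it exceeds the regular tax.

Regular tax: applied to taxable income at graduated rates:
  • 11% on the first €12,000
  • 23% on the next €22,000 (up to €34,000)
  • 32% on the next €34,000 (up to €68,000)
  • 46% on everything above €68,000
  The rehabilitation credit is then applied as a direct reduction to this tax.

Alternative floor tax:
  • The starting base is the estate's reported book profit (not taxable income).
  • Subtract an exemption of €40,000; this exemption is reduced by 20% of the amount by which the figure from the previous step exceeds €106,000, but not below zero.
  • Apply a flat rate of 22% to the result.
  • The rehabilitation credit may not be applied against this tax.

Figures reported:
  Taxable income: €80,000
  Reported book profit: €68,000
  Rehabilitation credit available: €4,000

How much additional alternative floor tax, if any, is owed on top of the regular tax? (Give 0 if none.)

€0

Alternative floor tax:
  Base (reported book profit): €68,000
  Exemption: €68,000 ≤ €106,000, so full €40,000 applies
  Base: €68,000 − €40,000 = €28,000
  €28,000 × 22% = €6,160

Regular tax:
  €12,000 × 11% = €1,320
  €22,000 × 23% = €5,060
  €34,000 × 32% = €10,880
  €12,000 × 46% = €5,520
  → €22,780
  Less rehabilitation credit €4,000 → €18,780

€6,160 ≤ €18,780, so no add-on is due.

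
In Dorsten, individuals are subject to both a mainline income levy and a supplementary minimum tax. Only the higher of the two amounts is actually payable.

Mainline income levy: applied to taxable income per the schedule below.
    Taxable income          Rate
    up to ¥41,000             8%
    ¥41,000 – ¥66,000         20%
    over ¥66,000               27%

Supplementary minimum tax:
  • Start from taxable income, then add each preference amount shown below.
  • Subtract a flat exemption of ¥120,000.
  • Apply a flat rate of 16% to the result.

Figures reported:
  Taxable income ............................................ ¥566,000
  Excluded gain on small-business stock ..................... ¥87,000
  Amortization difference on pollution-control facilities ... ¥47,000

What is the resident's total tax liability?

Supplementary minimum tax:
  Adjusted income: ¥566,000 + ¥87,000 + ¥47,000 = ¥700,000
  Less exemption ¥120,000 → base ¥580,000
  ¥580,000 × 16% = ¥92,800

Mainline income levy:
  ¥41,000 × 8% = ¥3,280
  ¥25,000 × 20% = ¥5,000
  ¥500,000 × 27% = ¥135,000
  → ¥143,280

¥143,280 > ¥92,800, so the mainline income levy governs.

¥143,280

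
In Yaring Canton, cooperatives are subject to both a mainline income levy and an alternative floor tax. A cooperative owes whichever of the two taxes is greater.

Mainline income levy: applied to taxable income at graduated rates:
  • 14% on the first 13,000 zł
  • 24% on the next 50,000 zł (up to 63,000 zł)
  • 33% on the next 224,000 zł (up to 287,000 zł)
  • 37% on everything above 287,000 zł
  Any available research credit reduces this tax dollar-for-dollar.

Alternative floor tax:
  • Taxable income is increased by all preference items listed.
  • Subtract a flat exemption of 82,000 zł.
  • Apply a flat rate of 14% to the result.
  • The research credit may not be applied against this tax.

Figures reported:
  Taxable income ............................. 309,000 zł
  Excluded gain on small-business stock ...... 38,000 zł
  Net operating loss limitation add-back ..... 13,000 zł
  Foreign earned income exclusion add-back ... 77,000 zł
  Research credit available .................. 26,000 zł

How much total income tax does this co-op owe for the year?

Alternative floor tax:
  Adjusted income: 309,000 zł + 38,000 zł + 13,000 zł + 77,000 zł = 437,000 zł
  Less exemption 82,000 zł → base 355,000 zł
  355,000 zł × 14% = 49,700 zł

Mainline income levy:
  13,000 zł × 14% = 1,820 zł
  50,000 zł × 24% = 12,000 zł
  224,000 zł × 33% = 73,920 zł
  22,000 zł × 37% = 8,140 zł
  → 95,880 zł
  Less research credit 26,000 zł → 69,880 zł

69,880 zł > 49,700 zł, so the mainline income levy governs.

69,880 zł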